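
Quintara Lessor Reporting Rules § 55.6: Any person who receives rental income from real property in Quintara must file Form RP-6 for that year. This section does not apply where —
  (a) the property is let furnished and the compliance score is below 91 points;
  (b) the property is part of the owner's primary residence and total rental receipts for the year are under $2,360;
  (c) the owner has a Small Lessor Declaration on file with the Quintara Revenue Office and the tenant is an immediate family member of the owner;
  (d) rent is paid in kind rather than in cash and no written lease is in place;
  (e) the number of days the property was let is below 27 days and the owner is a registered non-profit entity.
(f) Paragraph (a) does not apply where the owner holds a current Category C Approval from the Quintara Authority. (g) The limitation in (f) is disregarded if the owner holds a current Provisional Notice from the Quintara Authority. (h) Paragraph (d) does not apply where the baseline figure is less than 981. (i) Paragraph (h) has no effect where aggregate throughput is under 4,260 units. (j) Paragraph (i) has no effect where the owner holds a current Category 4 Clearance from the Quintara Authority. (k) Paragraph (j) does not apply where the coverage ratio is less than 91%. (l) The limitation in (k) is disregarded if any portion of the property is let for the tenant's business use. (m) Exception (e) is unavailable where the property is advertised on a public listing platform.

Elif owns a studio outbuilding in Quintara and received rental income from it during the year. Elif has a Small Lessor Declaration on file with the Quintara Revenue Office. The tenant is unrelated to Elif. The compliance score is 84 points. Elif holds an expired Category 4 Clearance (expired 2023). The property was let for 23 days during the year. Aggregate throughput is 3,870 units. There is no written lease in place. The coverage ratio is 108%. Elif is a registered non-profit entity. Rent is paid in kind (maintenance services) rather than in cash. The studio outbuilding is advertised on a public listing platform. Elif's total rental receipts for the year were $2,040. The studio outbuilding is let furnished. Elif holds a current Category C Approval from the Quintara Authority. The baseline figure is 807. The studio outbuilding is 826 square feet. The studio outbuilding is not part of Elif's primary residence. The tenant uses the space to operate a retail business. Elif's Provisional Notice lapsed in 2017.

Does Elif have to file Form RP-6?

Exception (a) is satisfied on its face — the property is let furnished; the compliance score is 84 points, below the 91 points limit. But: (f) is engaged — a current Category C Approval is held. (g), which would lift (f), is not engaged — no current Provisional Notice is held. Exception (a) does not apply.
Exception (b) requires that the property is part of the owner's primary residence; but the studio outbuilding is not part of the primary residence, so (b) is unavailable.
Exception (c) fails — the tenant is unrelated to the owner.
Exception (d) is satisfied on its face — rent is paid in kind; there is no written lease. Under paragraphs (h)–(l): (h) would limit (d) — the baseline figure is 807, less than the 981 limit — but (i) sets (h) aside: (i) is triggered — aggregate throughput is 3,870 units, under the 4,260 units limit. (j), which would lift (i), is inapplicable — the Category 4 Clearance is not current. (d) remains available.
Exception (e)'s conditions are all satisfied: the number of days the property was let is 23 days, below the 27 days limit; Elif is a registered non-profit. Turning to paragraph (m): (m) operates against (e): the property is publicly advertised. So (e) is unavailable.

No — exception (d) applies; Elif is not required to file Form RP-6.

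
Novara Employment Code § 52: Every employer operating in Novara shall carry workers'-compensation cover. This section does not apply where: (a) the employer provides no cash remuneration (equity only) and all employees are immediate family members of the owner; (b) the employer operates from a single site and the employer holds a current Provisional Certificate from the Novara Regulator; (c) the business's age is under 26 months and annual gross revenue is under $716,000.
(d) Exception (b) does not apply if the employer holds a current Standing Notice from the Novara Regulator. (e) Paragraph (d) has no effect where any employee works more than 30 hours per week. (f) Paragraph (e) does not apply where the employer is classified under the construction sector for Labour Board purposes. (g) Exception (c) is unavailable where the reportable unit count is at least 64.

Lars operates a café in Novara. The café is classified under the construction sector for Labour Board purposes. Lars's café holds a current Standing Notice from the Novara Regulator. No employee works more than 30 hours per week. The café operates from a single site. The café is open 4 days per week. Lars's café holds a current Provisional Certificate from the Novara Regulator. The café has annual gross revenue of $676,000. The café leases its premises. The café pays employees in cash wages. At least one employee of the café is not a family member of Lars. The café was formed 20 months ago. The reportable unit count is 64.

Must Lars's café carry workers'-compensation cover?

Exception (a) requires that the employer provides no cash remuneration (equity only); but employees are paid cash wages, so (a) is unavailable.
All of (b)'s requirements are met (the employer operates from a single site; a current Provisional Certificate is held). Turning to paragraphs (d)–(f): (d) operates against (b): a current Standing Notice is held. (e) is not triggered (no employee exceeds 30 hours/week), so (d) stands. (b) is therefore removed.
Exception (c)'s conditions are all satisfied: the business's age is 20 months, under the 26 months limit; annual gross revenue is $676,000, under the $716,000 limit. But: (g) operates against (c): the reportable unit count is 64, meeting the 64 threshold. Exception (c) does not apply.
No exception applies. The general rule governs.

Yes — Lars's café must carry workers'-compensation cover.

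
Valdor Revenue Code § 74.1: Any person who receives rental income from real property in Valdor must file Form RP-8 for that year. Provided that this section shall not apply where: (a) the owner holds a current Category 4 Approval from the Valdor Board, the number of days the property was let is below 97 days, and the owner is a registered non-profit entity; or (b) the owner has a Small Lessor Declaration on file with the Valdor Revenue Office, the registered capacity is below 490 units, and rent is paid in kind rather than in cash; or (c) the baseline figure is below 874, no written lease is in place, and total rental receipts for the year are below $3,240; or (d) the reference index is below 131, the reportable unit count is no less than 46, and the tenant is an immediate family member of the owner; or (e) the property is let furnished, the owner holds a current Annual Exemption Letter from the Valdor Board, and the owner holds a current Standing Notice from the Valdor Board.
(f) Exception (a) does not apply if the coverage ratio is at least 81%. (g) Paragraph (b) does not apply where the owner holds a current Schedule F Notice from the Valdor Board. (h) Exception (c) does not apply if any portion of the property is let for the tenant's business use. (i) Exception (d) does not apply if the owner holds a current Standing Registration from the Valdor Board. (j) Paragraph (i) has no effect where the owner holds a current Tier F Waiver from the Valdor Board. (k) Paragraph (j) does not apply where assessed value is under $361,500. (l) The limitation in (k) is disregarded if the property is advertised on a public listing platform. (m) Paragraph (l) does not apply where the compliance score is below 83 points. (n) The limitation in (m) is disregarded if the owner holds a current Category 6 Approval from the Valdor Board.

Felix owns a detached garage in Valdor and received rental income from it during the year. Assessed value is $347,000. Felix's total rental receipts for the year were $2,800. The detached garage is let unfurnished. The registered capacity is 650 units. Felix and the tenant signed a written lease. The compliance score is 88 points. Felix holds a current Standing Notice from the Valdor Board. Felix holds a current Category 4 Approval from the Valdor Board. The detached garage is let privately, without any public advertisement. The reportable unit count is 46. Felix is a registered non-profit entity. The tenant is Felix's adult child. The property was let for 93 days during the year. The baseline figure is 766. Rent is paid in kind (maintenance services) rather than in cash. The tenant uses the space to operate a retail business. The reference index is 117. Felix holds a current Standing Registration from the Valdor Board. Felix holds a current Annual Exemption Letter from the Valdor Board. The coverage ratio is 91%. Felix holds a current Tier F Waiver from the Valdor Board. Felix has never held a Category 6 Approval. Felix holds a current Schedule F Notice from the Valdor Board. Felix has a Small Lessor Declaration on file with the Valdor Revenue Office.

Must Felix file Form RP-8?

Yes — Felix must file Form RP-8.

Exception (a) is satisfied on its face — a current Category 4 Approval is held; the number of days the property was let is 93 days, below the 97 days limit; Felix is a registered non-profit. Turning to paragraph (f): (f) operates against (a): the coverage ratio is 91%, meeting the 81% threshold. (a) is therefore removed.
Exception (b) fails — the registered capacity is 650 units, not below 490 units.
Exception (c) fails — a written lease is in place.
Exception (d): the reference index is 117, below the 131 limit; the reportable unit count is 46, meeting the 46 threshold; the tenant is an immediate family member — every condition holds. However, paragraphs (i)–(n) must be considered: (i) applies — a current Standing Registration is held. (j) would limit (i) — a current Tier F Waiver is held — but (k) sets (j) aside: (k) operates against (j): assessed value is $347,000, under the $361,500 limit. (l) is not triggered (the property is let privately without advertisement), so (k) stands. Exception (d) does not apply.
Exception (e) fails — the property is let unfurnished.
No exception is made out. Felix falls within the general rule.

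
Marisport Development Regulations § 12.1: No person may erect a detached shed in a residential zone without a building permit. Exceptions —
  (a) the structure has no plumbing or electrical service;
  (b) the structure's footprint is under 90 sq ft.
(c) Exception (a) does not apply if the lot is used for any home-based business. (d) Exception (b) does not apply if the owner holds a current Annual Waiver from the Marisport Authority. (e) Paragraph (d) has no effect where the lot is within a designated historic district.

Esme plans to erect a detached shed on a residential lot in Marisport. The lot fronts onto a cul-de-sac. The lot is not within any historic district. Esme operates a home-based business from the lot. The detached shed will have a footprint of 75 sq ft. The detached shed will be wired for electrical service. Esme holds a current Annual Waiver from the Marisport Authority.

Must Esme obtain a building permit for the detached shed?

Yes — Esme must obtain a building permit.

Exception (a) requires that the structure has no plumbing or electrical service; but electrical service is planned, so (a) is unavailable.
Exception (b) is satisfied on its face — the structure's footprint is 75 sq ft, under the 90 sq ft limit. However, paragraphs (d)–(e) must be considered: (d) operates against (b): a current Annual Waiver is held. (e) is inapplicable (the lot is not in a historic district), so (d) stands. So (b) is unavailable.
No exception displaces § 12.1.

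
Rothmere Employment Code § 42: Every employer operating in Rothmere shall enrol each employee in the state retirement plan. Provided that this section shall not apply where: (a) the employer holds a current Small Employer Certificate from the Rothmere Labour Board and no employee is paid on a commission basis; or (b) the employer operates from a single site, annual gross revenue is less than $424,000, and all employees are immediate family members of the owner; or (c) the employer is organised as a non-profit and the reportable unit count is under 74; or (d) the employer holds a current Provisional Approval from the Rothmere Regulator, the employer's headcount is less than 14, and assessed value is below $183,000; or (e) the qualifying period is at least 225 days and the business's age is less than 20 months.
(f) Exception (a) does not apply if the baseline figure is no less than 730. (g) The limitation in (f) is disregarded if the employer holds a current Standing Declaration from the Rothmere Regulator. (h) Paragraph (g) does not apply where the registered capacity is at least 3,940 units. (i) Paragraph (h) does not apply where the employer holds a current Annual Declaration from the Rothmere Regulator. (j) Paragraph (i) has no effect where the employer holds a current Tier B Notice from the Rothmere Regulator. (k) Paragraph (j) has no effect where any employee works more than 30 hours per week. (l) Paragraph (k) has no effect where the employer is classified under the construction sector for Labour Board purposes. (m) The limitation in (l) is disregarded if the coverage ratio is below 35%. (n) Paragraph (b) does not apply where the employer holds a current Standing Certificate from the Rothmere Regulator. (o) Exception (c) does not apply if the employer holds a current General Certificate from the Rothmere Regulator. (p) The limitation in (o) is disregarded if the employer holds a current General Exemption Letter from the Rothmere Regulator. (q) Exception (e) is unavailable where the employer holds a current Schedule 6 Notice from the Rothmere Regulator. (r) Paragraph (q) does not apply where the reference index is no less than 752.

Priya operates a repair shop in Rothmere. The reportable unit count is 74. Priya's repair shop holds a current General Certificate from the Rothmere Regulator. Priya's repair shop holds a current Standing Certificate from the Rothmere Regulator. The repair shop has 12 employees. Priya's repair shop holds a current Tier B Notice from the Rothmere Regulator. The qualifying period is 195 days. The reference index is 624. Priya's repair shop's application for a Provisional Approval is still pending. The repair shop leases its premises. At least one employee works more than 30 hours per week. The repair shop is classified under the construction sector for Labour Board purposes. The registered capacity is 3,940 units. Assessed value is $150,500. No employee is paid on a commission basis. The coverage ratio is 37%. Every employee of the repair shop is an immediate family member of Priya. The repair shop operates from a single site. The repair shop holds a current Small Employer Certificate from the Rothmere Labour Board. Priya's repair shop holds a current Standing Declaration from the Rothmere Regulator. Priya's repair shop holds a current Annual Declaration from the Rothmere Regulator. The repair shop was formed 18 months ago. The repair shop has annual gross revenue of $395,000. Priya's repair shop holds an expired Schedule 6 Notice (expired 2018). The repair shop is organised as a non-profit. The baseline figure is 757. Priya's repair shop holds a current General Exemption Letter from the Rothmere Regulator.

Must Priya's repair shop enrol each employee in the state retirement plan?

Exception (a) is satisfied on its face — a current Small Employer Certificate is held; no employee is paid on commission. However, paragraphs (f)–(m) must be considered: (f) operates against (a): the baseline figure is 757, meeting the 730 threshold. (g) operates (a current Standing Declaration is held), but is set aside by (h): (h) operates against (g): the registered capacity is 3,940 units, meeting the 3,940 units threshold. (i) would limit (h) — a current Annual Declaration is held — but (j) sets (i) aside: (j) operates — a current Tier B Notice is held. (k) would limit (j) — at least one employee exceeds 30 hours/week — but (l) sets (k) aside: (l) operates against (k): the repair shop is classified under the construction sector. (m) is not engaged (the coverage ratio is 37%, not below 35%), so (l) stands. (a) is therefore removed.
Exception (b) is satisfied on its face — the employer operates from a single site; annual gross revenue is $395,000, less than the $424,000 limit; every employee is an immediate family member. But: (n) operates against (b): a current Standing Certificate is held. Exception (b) does not apply.
Exception (c) does not apply: the reportable unit count is 74, not under 74.
Exception (d) does not apply: there is no Provisional Approval in force.
Exception (e) fails — the qualifying period is 195 days, short of 225 days.
No exception is made out. Priya's repair shop falls within the general rule.

Yes — Priya's repair shop must enrol each employee in the state retirement plan.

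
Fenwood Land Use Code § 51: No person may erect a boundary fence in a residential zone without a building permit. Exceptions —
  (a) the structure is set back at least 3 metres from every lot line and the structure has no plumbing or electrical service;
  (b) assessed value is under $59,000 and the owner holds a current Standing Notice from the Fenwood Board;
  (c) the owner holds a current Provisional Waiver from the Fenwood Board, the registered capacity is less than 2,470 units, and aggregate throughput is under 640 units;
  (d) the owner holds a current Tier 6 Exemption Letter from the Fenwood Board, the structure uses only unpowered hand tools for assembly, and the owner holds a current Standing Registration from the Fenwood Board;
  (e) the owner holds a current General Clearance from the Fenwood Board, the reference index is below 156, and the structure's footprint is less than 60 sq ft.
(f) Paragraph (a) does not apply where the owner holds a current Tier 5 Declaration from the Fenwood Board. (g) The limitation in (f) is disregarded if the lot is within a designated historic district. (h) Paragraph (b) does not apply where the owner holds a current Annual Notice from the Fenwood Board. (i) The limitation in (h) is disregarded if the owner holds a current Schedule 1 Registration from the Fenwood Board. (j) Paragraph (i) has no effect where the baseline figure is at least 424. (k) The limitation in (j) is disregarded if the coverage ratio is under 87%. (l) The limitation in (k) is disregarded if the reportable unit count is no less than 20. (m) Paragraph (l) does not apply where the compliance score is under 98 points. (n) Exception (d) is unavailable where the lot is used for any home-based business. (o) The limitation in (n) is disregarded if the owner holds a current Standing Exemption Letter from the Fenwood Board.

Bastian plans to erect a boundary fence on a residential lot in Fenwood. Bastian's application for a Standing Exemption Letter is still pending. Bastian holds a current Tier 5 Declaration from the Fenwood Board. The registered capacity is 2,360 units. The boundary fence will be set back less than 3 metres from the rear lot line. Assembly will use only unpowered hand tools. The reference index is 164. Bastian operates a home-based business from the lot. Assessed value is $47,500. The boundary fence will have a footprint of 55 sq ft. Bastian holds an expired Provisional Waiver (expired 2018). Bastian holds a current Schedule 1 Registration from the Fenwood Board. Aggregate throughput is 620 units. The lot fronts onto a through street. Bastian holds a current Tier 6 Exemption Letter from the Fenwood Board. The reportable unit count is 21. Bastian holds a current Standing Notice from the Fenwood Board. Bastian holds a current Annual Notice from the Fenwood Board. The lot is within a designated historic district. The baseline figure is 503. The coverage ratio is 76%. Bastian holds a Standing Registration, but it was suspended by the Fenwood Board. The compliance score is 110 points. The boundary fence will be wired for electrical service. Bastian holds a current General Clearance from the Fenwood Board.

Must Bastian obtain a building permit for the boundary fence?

Yes — Bastian must obtain a building permit.

Exception (a) requires that the structure is set back at least 3 metres from every lot line; but the rear setback is under 3 m, so (a) is unavailable.
Exception (b) is satisfied on its face — assessed value is $47,500, under the $59,000 limit; a current Standing Notice is held. But: (h) applies — a current Annual Notice is held. (i) would limit (h) — a current Schedule 1 Registration is held — but (j) sets (i) aside: (j) operates — the baseline figure is 503, meeting the 424 threshold. (k) is triggered (the coverage ratio is 76%, under the 87% limit), but is overridden by (l): (l) applies — the reportable unit count is 21, meeting the 20 threshold. (m), which would lift (l), does not operate here — the compliance score is 110 points, not under 98 points. Exception (b) does not apply.
Exception (c) requires that the owner holds a current Provisional Waiver from the Fenwood Board; but no current Provisional Waiver is held, so (c) is unavailable.
Exception (d) fails — no current Standing Registration is held.
Exception (e) does not apply: the reference index is 164, not below 156.
No exception applies. The general rule governs.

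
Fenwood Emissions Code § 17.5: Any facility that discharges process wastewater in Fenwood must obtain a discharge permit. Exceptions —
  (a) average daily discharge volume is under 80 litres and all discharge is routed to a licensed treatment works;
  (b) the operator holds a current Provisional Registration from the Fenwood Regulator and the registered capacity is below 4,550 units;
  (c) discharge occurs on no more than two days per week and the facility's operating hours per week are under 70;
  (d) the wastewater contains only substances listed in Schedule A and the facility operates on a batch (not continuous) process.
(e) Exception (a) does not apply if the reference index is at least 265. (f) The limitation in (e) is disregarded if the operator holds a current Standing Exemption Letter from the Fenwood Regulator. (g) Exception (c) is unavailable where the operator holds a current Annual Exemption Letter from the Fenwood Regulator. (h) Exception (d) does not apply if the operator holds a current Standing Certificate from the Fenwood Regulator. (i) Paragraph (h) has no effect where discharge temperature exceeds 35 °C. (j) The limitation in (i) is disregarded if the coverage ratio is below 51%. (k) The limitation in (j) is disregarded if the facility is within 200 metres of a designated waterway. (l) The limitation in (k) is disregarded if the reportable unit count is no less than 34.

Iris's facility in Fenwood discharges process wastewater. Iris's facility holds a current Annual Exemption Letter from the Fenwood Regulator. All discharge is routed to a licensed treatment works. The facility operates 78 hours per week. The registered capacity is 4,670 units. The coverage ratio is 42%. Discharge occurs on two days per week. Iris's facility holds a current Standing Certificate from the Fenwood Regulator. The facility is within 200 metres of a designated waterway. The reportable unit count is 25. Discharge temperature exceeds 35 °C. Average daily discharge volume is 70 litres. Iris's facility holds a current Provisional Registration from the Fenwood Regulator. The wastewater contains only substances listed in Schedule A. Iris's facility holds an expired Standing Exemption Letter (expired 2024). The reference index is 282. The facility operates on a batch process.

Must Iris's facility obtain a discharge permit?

No — exception (d) applies; Iris's facility is not required to obtain a discharge permit.

Exception (a) is satisfied on its face — average daily discharge volume is 70 litres, under the 80 litres limit; discharge is routed to a licensed treatment works. However, paragraphs (e)–(f) must be considered: (e) operates against (a): the reference index is 282, meeting the 265 threshold. (f) is not engaged (no current Standing Exemption Letter is held), so (e) stands. Exception (a) does not apply.
Exception (b) does not apply: the registered capacity is 4,670 units, not below 4,550 units.
Exception (c) requires that the facility's operating hours per week are under 70; but the facility's operating hours per week are 78, not under 70, so (c) is unavailable.
Exception (d) is satisfied on its face — the wastewater is Schedule-A-only; the facility operates on a batch process. Applying paragraphs (h)–(l): (h) is triggered (a current Standing Certificate is held), but is overridden by (i): (i) is engaged — discharge temperature exceeds 35 °C. (j) would limit (i) — the coverage ratio is 42%, below the 51% limit — but (k) sets (j) aside: (k) applies — the facility is within 200 m of a designated waterway. (l) is not triggered (the reportable unit count is 25, short of 34), so (k) stands. Exception (d) stands.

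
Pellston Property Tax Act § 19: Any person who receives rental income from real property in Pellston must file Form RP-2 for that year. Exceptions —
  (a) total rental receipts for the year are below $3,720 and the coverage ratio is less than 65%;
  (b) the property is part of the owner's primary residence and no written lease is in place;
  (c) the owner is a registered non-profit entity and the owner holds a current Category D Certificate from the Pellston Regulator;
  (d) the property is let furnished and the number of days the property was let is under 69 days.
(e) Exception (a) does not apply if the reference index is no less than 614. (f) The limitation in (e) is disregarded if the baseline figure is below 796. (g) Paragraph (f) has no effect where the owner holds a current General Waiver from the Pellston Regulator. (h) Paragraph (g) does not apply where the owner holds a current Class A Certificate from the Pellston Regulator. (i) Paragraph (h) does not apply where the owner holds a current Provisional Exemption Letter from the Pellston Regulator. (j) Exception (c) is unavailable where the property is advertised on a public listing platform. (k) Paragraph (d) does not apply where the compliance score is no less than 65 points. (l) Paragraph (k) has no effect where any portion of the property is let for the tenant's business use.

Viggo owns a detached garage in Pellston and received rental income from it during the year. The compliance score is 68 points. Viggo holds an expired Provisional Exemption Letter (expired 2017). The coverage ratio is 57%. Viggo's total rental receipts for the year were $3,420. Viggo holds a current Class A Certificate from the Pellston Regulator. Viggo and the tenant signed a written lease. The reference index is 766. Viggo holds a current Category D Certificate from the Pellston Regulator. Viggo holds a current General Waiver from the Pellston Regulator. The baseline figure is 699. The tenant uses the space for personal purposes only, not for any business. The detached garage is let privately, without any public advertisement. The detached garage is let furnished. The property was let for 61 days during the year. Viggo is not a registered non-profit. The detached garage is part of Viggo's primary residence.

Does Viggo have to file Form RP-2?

No — exception (a) applies; Viggo is not required to file Form RP-2.

All of (a)'s requirements are met (total rental receipts for the year are $3,420, below the $3,720 limit; the coverage ratio is 57%, less than the 65% limit). Applying paragraphs (e)–(i): (e) would limit (a) — the reference index is 766, meeting the 614 threshold — but (f) sets (e) aside: (f) operates against (e): the baseline figure is 699, below the 796 limit. (g) applies (a current General Waiver is held), but is overridden by (h): (h) operates against (g): a current Class A Certificate is held. (i), which would lift (h), is inapplicable — no current Provisional Exemption Letter is held. Exception (a) stands.
Exception (b) fails — a written lease is in place.
Exception (c) fails — Viggo is not a registered non-profit.
Exception (d)'s conditions are all satisfied: the property is let furnished; the number of days the property was let is 61 days, under the 69 days limit. However, paragraphs (k)–(l) must be considered: (k) operates — the compliance score is 68 points, meeting the 65 points threshold. (l) is inapplicable (the space is used for personal purposes only), so (k) stands. (d) is therefore removed.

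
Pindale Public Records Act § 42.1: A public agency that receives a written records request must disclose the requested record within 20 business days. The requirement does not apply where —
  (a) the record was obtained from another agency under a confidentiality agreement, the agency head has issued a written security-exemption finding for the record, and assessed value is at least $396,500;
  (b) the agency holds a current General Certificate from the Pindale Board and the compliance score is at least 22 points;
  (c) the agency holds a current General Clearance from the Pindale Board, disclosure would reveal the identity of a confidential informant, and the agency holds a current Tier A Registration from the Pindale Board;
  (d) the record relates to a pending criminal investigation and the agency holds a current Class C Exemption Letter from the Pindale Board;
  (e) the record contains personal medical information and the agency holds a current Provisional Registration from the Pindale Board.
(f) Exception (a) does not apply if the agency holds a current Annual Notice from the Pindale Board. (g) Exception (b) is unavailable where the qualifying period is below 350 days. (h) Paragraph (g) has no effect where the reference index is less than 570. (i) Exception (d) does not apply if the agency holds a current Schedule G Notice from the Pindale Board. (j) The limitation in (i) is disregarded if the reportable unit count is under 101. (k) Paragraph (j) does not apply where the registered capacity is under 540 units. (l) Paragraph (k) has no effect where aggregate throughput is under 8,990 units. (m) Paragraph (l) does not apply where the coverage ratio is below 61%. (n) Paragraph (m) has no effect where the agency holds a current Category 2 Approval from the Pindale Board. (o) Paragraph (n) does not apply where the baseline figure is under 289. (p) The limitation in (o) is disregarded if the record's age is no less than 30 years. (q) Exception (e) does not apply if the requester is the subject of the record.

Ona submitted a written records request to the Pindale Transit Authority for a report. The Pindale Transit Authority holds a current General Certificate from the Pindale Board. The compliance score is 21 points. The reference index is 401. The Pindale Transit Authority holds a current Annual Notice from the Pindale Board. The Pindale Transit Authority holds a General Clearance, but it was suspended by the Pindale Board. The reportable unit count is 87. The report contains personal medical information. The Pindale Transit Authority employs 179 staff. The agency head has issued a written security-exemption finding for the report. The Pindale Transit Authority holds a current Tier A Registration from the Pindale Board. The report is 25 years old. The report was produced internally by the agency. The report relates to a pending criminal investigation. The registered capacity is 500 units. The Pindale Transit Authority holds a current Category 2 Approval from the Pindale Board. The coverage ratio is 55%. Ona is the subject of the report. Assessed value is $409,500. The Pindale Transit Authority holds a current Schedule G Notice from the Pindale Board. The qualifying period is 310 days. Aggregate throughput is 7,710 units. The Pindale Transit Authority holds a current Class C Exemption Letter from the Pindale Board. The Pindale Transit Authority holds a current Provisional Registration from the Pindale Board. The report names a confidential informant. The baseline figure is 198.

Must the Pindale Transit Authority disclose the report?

Exception (a) fails — the report was produced internally.
Exception (b) fails — the compliance score is 21 points, short of 22 points.
Exception (c) requires that the agency holds a current General Clearance from the Pindale Board; but no current General Clearance is held, so (c) is unavailable.
Exception (d) is satisfied on its face — the report relates to a pending investigation; a current Class C Exemption Letter is held. But: (i) operates against (d): a current Schedule G Notice is held. (j) is triggered (the reportable unit count is 87, under the 101 limit), but is displaced by (k): (k) is engaged — the registered capacity is 500 units, under the 540 units limit. (l) would limit (k) — aggregate throughput is 7,710 units, under the 8,990 units limit — but (m) sets (l) aside: (m) is engaged — the coverage ratio is 55%, below the 61% limit. (n) would limit (m) — a current Category 2 Approval is held — but (o) sets (n) aside: (o) is triggered — the baseline figure is 198, under the 289 limit. (p), which would lift (o), is not triggered — the record's age is 25 years, short of 30 years. (d) is therefore removed.
All of (e)'s requirements are met (the report contains personal medical information; a current Provisional Registration is held). However, paragraph (q) must be considered: (q) operates against (e): Ona is the subject of the report. So (e) is unavailable.
None of the exceptions is available; § 42.1 applies in full.

Yes — the Pindale Transit Authority must disclose the report.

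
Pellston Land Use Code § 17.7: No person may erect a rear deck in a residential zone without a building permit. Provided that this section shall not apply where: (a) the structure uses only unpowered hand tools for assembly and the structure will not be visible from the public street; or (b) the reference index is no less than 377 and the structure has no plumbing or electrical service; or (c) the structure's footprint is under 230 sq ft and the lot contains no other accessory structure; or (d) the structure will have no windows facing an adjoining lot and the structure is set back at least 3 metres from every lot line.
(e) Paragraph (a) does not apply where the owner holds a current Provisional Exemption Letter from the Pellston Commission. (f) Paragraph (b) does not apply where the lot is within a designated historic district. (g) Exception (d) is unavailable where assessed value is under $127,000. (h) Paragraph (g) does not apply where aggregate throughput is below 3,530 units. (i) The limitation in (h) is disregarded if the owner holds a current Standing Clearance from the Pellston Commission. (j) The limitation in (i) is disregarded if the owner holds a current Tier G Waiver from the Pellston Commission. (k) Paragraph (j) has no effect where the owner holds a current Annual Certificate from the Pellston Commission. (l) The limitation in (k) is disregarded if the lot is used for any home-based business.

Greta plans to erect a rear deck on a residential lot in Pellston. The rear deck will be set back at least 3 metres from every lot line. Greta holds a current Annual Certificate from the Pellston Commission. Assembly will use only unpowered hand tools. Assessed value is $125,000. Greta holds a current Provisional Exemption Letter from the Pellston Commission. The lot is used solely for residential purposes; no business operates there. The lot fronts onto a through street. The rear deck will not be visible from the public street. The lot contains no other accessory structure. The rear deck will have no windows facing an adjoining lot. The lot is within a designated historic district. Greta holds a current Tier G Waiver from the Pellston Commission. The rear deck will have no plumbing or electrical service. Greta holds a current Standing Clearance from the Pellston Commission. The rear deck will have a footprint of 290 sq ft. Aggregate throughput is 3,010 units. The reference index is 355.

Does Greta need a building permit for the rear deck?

Yes — Greta must obtain a building permit.

Exception (a)'s conditions are all satisfied: assembly uses only hand tools; the structure will not be visible from the street. But applying paragraph (e): (e) operates against (a): a current Provisional Exemption Letter is held. Exception (a) does not apply.
Exception (b) fails — the reference index is 355, short of 377.
Exception (c) does not apply: the structure's footprint is 290 sq ft, not under 230 sq ft.
All of (d)'s requirements are met (no windows face an adjoining lot; the setback is at least 3 m on every side). But applying paragraphs (g)–(l): (g) operates against (d): assessed value is $125,000, under the $127,000 limit. (h) applies (aggregate throughput is 3,010 units, below the 3,530 units limit), but is itself disapplied by (i): (i) applies — a current Standing Clearance is held. (j) is engaged (a current Tier G Waiver is held), but is itself disapplied by (k): (k) operates — a current Annual Certificate is held. (l), which would lift (k), is inapplicable — the lot is solely residential. Exception (d) does not apply.
Every exception is unavailable, so the rule governs.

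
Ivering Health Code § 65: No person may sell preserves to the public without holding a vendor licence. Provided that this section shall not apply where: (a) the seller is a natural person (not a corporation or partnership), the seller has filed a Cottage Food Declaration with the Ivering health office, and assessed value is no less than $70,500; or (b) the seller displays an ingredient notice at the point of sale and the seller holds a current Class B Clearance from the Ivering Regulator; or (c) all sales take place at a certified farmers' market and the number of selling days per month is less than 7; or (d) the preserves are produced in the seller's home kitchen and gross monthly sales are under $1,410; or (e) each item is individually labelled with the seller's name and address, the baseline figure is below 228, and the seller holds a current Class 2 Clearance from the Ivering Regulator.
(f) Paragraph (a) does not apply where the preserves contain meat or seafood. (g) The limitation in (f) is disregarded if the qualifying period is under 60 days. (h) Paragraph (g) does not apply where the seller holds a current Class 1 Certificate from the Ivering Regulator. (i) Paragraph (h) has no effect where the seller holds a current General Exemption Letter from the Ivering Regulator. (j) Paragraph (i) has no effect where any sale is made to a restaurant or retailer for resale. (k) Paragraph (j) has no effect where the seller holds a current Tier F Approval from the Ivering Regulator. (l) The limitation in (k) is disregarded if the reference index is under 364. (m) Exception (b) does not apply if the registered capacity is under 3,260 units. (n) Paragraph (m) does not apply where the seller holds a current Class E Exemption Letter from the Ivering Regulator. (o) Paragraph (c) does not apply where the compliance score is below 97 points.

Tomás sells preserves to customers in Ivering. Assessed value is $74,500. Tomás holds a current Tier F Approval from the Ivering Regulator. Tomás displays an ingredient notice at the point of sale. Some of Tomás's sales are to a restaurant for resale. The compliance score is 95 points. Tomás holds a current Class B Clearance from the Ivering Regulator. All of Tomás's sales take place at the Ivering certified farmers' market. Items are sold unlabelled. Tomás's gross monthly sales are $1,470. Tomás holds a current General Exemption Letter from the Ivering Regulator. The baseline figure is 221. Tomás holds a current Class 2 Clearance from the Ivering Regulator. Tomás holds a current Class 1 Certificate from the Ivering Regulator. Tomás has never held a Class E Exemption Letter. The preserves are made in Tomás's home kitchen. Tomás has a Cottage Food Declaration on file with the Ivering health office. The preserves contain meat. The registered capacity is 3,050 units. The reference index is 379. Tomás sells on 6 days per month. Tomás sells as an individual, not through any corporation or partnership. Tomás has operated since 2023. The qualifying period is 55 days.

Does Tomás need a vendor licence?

Exception (a): the seller is a natural person; a Cottage Food Declaration is on file; assessed value is $74,500, meeting the $70,500 threshold — every condition holds. Considering the limiting provisions: (f) would limit (a) — the preserves contain meat — but (g) sets (f) aside: (g) operates — the qualifying period is 55 days, under the 60 days limit. (h) applies (a current Class 1 Certificate is held), but is itself disapplied by (i): (i) operates against (h): a current General Exemption Letter is held. (j) would limit (i) — some sales are to a restaurant for resale — but (k) sets (j) aside: (k) is engaged — a current Tier F Approval is held. (l), which would lift (k), does not operate here — the reference index is 379, not under 364. (a) remains available.
All of (b)'s requirements are met (an ingredient notice is displayed; a current Class B Clearance is held). But: (m) operates against (b): the registered capacity is 3,050 units, under the 3,260 units limit. (n) is not triggered (the Class E Exemption Letter is not current), so (m) stands. Exception (b) does not apply.
All of (c)'s requirements are met (all sales are at a certified farmers' market; the number of selling days per month is 6, less than the 7 limit). But: (o) operates — the compliance score is 95 points, below the 97 points limit. Exception (c) does not apply.
Exception (d) requires that gross monthly sales are under $1,410; but gross monthly sales are $1,470, not under $1,410, so (d) is unavailable.
Exception (e) requires that each item is individually labelled with the seller's name and address; but items are sold unlabelled, so (e) is unavailable.

No — exception (a) applies; Tomás is not required to hold a vendor licence.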